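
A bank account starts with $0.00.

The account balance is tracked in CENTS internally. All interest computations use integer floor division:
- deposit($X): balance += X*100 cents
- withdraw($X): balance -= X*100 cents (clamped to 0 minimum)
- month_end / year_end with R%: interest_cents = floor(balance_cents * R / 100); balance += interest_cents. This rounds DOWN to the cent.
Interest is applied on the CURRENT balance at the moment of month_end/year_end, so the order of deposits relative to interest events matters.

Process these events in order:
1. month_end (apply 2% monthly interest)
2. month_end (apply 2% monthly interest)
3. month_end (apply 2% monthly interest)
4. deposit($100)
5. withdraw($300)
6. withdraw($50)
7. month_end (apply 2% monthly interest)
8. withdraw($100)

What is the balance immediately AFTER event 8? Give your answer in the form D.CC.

Answer: 0.00

Derivation:
After 1 (month_end (apply 2% monthly interest)): balance=$0.00 total_interest=$0.00
After 2 (month_end (apply 2% monthly interest)): balance=$0.00 total_interest=$0.00
After 3 (month_end (apply 2% monthly interest)): balance=$0.00 total_interest=$0.00
After 4 (deposit($100)): balance=$100.00 total_interest=$0.00
After 5 (withdraw($300)): balance=$0.00 total_interest=$0.00
After 6 (withdraw($50)): balance=$0.00 total_interest=$0.00
After 7 (month_end (apply 2% monthly interest)): balance=$0.00 total_interest=$0.00
After 8 (withdraw($100)): balance=$0.00 total_interest=$0.00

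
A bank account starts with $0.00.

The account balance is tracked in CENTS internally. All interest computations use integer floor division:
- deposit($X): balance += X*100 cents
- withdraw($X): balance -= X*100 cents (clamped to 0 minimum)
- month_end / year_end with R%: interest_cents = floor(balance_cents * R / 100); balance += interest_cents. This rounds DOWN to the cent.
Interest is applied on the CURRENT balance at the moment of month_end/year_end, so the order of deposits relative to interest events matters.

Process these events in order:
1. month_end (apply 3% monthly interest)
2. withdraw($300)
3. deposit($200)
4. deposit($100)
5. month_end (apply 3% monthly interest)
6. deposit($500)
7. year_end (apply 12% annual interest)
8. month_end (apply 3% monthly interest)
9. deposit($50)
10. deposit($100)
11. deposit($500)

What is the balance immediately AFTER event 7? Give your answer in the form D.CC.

Answer: 906.08

Derivation:
After 1 (month_end (apply 3% monthly interest)): balance=$0.00 total_interest=$0.00
After 2 (withdraw($300)): balance=$0.00 total_interest=$0.00
After 3 (deposit($200)): balance=$200.00 total_interest=$0.00
After 4 (deposit($100)): balance=$300.00 total_interest=$0.00
After 5 (month_end (apply 3% monthly interest)): balance=$309.00 total_interest=$9.00
After 6 (deposit($500)): balance=$809.00 total_interest=$9.00
After 7 (year_end (apply 12% annual interest)): balance=$906.08 total_interest=$106.08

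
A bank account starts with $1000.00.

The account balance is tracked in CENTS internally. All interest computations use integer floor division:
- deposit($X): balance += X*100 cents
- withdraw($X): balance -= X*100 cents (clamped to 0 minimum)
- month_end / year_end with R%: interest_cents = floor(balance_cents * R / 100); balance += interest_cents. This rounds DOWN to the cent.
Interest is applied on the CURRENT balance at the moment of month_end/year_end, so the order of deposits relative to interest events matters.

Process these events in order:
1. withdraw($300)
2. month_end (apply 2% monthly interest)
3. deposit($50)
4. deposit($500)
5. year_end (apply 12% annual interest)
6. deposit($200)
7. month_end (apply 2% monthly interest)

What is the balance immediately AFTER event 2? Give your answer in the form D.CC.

After 1 (withdraw($300)): balance=$700.00 total_interest=$0.00
After 2 (month_end (apply 2% monthly interest)): balance=$714.00 total_interest=$14.00

Answer: 714.00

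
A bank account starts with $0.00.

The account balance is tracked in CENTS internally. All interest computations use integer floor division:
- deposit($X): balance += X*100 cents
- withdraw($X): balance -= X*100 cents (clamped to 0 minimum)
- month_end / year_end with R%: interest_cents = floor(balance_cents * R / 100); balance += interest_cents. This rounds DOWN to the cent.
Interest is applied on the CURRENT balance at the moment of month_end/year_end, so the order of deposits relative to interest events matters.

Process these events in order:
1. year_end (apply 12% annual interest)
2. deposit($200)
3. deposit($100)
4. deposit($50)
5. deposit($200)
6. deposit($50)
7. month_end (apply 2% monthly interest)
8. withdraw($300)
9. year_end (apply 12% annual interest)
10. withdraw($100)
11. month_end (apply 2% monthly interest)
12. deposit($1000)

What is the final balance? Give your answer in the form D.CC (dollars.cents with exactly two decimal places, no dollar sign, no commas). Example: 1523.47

After 1 (year_end (apply 12% annual interest)): balance=$0.00 total_interest=$0.00
After 2 (deposit($200)): balance=$200.00 total_interest=$0.00
After 3 (deposit($100)): balance=$300.00 total_interest=$0.00
After 4 (deposit($50)): balance=$350.00 total_interest=$0.00
After 5 (deposit($200)): balance=$550.00 total_interest=$0.00
After 6 (deposit($50)): balance=$600.00 total_interest=$0.00
After 7 (month_end (apply 2% monthly interest)): balance=$612.00 total_interest=$12.00
After 8 (withdraw($300)): balance=$312.00 total_interest=$12.00
After 9 (year_end (apply 12% annual interest)): balance=$349.44 total_interest=$49.44
After 10 (withdraw($100)): balance=$249.44 total_interest=$49.44
After 11 (month_end (apply 2% monthly interest)): balance=$254.42 total_interest=$54.42
After 12 (deposit($1000)): balance=$1254.42 total_interest=$54.42

Answer: 1254.42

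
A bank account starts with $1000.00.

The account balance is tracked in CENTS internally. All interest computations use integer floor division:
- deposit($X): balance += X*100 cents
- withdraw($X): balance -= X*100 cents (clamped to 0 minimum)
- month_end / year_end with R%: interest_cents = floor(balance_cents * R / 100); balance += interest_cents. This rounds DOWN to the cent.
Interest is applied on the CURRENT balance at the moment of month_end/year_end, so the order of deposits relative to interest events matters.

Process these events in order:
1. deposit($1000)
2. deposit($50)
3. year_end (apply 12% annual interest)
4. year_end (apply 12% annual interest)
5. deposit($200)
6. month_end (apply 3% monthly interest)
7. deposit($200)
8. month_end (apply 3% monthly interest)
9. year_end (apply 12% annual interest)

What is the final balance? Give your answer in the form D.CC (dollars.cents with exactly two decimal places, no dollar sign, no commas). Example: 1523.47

After 1 (deposit($1000)): balance=$2000.00 total_interest=$0.00
After 2 (deposit($50)): balance=$2050.00 total_interest=$0.00
After 3 (year_end (apply 12% annual interest)): balance=$2296.00 total_interest=$246.00
After 4 (year_end (apply 12% annual interest)): balance=$2571.52 total_interest=$521.52
After 5 (deposit($200)): balance=$2771.52 total_interest=$521.52
After 6 (month_end (apply 3% monthly interest)): balance=$2854.66 total_interest=$604.66
After 7 (deposit($200)): balance=$3054.66 total_interest=$604.66
After 8 (month_end (apply 3% monthly interest)): balance=$3146.29 total_interest=$696.29
After 9 (year_end (apply 12% annual interest)): balance=$3523.84 total_interest=$1073.84

Answer: 3523.84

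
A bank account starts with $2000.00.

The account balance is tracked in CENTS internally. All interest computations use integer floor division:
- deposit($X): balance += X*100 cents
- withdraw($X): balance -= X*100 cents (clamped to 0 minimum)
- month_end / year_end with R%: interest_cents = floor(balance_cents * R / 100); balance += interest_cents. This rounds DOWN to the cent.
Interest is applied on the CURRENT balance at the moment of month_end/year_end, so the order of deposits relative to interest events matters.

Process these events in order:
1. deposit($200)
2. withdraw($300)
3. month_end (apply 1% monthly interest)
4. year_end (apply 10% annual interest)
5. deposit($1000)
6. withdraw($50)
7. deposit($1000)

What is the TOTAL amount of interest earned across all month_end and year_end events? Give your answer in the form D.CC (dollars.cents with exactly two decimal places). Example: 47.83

Answer: 210.90

Derivation:
After 1 (deposit($200)): balance=$2200.00 total_interest=$0.00
After 2 (withdraw($300)): balance=$1900.00 total_interest=$0.00
After 3 (month_end (apply 1% monthly interest)): balance=$1919.00 total_interest=$19.00
After 4 (year_end (apply 10% annual interest)): balance=$2110.90 total_interest=$210.90
After 5 (deposit($1000)): balance=$3110.90 total_interest=$210.90
After 6 (withdraw($50)): balance=$3060.90 total_interest=$210.90
After 7 (deposit($1000)): balance=$4060.90 total_interest=$210.90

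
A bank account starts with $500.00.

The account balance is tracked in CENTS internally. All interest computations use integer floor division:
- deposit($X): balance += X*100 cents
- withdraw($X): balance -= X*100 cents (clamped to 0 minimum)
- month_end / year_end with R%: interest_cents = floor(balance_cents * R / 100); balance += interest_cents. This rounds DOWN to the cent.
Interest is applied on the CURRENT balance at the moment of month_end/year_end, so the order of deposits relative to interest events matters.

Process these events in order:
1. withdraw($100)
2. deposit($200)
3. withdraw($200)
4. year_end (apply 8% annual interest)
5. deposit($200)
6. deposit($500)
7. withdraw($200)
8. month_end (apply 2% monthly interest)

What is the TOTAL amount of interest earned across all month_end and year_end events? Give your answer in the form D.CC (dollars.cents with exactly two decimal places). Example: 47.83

Answer: 50.64

Derivation:
After 1 (withdraw($100)): balance=$400.00 total_interest=$0.00
After 2 (deposit($200)): balance=$600.00 total_interest=$0.00
After 3 (withdraw($200)): balance=$400.00 total_interest=$0.00
After 4 (year_end (apply 8% annual interest)): balance=$432.00 total_interest=$32.00
After 5 (deposit($200)): balance=$632.00 total_interest=$32.00
After 6 (deposit($500)): balance=$1132.00 total_interest=$32.00
After 7 (withdraw($200)): balance=$932.00 total_interest=$32.00
After 8 (month_end (apply 2% monthly interest)): balance=$950.64 total_interest=$50.64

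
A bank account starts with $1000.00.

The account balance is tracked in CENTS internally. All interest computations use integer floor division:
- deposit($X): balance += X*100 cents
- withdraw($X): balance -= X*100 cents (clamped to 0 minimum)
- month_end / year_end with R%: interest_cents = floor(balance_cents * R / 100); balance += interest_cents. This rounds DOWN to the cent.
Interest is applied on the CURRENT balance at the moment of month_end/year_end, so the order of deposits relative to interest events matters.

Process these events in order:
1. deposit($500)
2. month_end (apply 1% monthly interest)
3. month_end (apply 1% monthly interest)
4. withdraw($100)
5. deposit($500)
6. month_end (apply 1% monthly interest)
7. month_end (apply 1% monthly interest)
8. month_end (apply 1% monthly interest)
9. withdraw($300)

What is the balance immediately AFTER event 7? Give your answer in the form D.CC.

Answer: 1968.94

Derivation:
After 1 (deposit($500)): balance=$1500.00 total_interest=$0.00
After 2 (month_end (apply 1% monthly interest)): balance=$1515.00 total_interest=$15.00
After 3 (month_end (apply 1% monthly interest)): balance=$1530.15 total_interest=$30.15
After 4 (withdraw($100)): balance=$1430.15 total_interest=$30.15
After 5 (deposit($500)): balance=$1930.15 total_interest=$30.15
After 6 (month_end (apply 1% monthly interest)): balance=$1949.45 total_interest=$49.45
After 7 (month_end (apply 1% monthly interest)): balance=$1968.94 total_interest=$68.94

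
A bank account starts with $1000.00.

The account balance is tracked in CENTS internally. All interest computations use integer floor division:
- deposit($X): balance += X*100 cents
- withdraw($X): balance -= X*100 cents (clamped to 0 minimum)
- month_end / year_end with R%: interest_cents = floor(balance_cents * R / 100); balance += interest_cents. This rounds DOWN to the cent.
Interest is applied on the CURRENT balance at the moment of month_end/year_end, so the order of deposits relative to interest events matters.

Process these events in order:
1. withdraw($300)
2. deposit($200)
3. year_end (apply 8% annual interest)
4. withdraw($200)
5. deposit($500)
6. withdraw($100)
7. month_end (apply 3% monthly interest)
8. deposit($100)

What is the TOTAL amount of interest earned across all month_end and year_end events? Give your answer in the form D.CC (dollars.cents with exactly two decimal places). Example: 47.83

Answer: 107.16

Derivation:
After 1 (withdraw($300)): balance=$700.00 total_interest=$0.00
After 2 (deposit($200)): balance=$900.00 total_interest=$0.00
After 3 (year_end (apply 8% annual interest)): balance=$972.00 total_interest=$72.00
After 4 (withdraw($200)): balance=$772.00 total_interest=$72.00
After 5 (deposit($500)): balance=$1272.00 total_interest=$72.00
After 6 (withdraw($100)): balance=$1172.00 total_interest=$72.00
After 7 (month_end (apply 3% monthly interest)): balance=$1207.16 total_interest=$107.16
After 8 (deposit($100)): balance=$1307.16 total_interest=$107.16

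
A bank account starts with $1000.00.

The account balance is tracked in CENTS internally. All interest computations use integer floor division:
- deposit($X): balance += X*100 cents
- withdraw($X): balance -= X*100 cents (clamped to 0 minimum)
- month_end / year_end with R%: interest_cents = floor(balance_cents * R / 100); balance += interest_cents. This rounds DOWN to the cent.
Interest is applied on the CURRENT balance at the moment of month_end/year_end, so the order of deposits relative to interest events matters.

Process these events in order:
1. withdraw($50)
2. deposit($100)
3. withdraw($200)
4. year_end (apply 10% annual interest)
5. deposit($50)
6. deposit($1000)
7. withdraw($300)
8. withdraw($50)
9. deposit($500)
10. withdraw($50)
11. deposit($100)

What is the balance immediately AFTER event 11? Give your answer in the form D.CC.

After 1 (withdraw($50)): balance=$950.00 total_interest=$0.00
After 2 (deposit($100)): balance=$1050.00 total_interest=$0.00
After 3 (withdraw($200)): balance=$850.00 total_interest=$0.00
After 4 (year_end (apply 10% annual interest)): balance=$935.00 total_interest=$85.00
After 5 (deposit($50)): balance=$985.00 total_interest=$85.00
After 6 (deposit($1000)): balance=$1985.00 total_interest=$85.00
After 7 (withdraw($300)): balance=$1685.00 total_interest=$85.00
After 8 (withdraw($50)): balance=$1635.00 total_interest=$85.00
After 9 (deposit($500)): balance=$2135.00 total_interest=$85.00
After 10 (withdraw($50)): balance=$2085.00 total_interest=$85.00
After 11 (deposit($100)): balance=$2185.00 total_interest=$85.00

Answer: 2185.00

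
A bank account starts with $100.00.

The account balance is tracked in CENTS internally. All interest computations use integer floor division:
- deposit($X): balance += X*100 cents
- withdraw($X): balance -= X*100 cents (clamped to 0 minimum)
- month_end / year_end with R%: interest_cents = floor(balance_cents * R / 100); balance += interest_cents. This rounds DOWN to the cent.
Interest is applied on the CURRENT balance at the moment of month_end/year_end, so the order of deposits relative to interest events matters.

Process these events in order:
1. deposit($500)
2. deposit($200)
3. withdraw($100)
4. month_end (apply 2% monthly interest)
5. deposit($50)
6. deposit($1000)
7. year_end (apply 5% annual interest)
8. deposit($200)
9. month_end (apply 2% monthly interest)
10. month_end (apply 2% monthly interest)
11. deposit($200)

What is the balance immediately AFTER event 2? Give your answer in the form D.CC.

Answer: 800.00

Derivation:
After 1 (deposit($500)): balance=$600.00 total_interest=$0.00
After 2 (deposit($200)): balance=$800.00 total_interest=$0.00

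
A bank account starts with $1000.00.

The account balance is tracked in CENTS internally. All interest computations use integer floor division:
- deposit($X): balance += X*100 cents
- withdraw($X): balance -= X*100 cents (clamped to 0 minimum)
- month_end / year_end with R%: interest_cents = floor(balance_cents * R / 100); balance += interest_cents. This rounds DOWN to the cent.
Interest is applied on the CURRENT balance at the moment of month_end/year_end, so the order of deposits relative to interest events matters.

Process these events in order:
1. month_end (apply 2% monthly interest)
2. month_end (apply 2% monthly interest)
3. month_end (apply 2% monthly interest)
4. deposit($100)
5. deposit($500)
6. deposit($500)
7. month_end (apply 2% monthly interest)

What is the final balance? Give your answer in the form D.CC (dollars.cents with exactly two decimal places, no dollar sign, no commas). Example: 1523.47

After 1 (month_end (apply 2% monthly interest)): balance=$1020.00 total_interest=$20.00
After 2 (month_end (apply 2% monthly interest)): balance=$1040.40 total_interest=$40.40
After 3 (month_end (apply 2% monthly interest)): balance=$1061.20 total_interest=$61.20
After 4 (deposit($100)): balance=$1161.20 total_interest=$61.20
After 5 (deposit($500)): balance=$1661.20 total_interest=$61.20
After 6 (deposit($500)): balance=$2161.20 total_interest=$61.20
After 7 (month_end (apply 2% monthly interest)): balance=$2204.42 total_interest=$104.42

Answer: 2204.42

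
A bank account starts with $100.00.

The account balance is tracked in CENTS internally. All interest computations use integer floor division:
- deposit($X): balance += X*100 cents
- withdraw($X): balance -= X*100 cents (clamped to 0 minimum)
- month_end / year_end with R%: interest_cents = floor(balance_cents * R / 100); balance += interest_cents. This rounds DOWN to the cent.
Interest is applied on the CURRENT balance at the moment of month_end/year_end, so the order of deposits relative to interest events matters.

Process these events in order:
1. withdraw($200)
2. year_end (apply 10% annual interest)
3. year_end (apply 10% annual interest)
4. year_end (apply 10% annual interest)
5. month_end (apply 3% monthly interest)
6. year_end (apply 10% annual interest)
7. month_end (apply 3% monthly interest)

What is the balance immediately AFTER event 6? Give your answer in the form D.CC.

After 1 (withdraw($200)): balance=$0.00 total_interest=$0.00
After 2 (year_end (apply 10% annual interest)): balance=$0.00 total_interest=$0.00
After 3 (year_end (apply 10% annual interest)): balance=$0.00 total_interest=$0.00
After 4 (year_end (apply 10% annual interest)): balance=$0.00 total_interest=$0.00
After 5 (month_end (apply 3% monthly interest)): balance=$0.00 total_interest=$0.00
After 6 (year_end (apply 10% annual interest)): balance=$0.00 total_interest=$0.00

Answer: 0.00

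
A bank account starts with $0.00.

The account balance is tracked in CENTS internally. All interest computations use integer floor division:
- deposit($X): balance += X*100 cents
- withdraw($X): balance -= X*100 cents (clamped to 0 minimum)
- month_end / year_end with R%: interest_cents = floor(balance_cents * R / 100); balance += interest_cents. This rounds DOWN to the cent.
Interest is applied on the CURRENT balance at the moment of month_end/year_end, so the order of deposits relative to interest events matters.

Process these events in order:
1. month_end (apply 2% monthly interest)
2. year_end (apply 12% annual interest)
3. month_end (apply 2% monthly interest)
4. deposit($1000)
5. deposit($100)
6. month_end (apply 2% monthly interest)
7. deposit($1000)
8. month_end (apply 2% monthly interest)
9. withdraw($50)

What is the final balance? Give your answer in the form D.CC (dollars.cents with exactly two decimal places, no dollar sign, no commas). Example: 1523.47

After 1 (month_end (apply 2% monthly interest)): balance=$0.00 total_interest=$0.00
After 2 (year_end (apply 12% annual interest)): balance=$0.00 total_interest=$0.00
After 3 (month_end (apply 2% monthly interest)): balance=$0.00 total_interest=$0.00
After 4 (deposit($1000)): balance=$1000.00 total_interest=$0.00
After 5 (deposit($100)): balance=$1100.00 total_interest=$0.00
After 6 (month_end (apply 2% monthly interest)): balance=$1122.00 total_interest=$22.00
After 7 (deposit($1000)): balance=$2122.00 total_interest=$22.00
After 8 (month_end (apply 2% monthly interest)): balance=$2164.44 total_interest=$64.44
After 9 (withdraw($50)): balance=$2114.44 total_interest=$64.44

Answer: 2114.44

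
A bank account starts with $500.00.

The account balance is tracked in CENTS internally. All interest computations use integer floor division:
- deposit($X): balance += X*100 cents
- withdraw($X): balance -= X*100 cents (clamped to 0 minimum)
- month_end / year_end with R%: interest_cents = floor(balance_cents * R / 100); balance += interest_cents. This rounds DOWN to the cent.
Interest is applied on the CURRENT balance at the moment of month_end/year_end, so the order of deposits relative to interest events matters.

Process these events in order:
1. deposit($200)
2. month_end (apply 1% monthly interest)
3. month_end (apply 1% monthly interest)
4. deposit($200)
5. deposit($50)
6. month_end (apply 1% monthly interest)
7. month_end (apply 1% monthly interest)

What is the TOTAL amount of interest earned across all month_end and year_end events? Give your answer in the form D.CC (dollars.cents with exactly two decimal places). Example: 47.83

After 1 (deposit($200)): balance=$700.00 total_interest=$0.00
After 2 (month_end (apply 1% monthly interest)): balance=$707.00 total_interest=$7.00
After 3 (month_end (apply 1% monthly interest)): balance=$714.07 total_interest=$14.07
After 4 (deposit($200)): balance=$914.07 total_interest=$14.07
After 5 (deposit($50)): balance=$964.07 total_interest=$14.07
After 6 (month_end (apply 1% monthly interest)): balance=$973.71 total_interest=$23.71
After 7 (month_end (apply 1% monthly interest)): balance=$983.44 total_interest=$33.44

Answer: 33.44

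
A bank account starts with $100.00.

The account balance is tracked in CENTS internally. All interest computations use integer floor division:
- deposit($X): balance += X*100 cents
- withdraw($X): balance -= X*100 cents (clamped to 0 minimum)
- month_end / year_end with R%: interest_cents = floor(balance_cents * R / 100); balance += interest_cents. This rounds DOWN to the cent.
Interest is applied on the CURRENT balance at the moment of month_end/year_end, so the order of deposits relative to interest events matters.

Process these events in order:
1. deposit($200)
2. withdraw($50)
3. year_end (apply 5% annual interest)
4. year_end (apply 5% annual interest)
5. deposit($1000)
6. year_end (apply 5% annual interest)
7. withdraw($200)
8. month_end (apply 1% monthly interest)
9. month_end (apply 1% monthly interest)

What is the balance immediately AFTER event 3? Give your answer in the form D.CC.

After 1 (deposit($200)): balance=$300.00 total_interest=$0.00
After 2 (withdraw($50)): balance=$250.00 total_interest=$0.00
After 3 (year_end (apply 5% annual interest)): balance=$262.50 total_interest=$12.50

Answer: 262.50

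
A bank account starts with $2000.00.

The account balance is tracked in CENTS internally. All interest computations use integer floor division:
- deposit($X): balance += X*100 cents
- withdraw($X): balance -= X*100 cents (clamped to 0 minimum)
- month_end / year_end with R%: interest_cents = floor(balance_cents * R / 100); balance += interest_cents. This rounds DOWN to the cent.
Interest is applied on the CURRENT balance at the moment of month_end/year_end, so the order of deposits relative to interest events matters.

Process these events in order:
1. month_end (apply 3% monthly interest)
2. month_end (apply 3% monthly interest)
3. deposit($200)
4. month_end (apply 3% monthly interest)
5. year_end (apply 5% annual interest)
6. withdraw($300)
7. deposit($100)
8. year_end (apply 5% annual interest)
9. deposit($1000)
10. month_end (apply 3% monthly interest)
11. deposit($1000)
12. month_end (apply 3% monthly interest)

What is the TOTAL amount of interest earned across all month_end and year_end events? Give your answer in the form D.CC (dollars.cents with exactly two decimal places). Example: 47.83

Answer: 665.24

Derivation:
After 1 (month_end (apply 3% monthly interest)): balance=$2060.00 total_interest=$60.00
After 2 (month_end (apply 3% monthly interest)): balance=$2121.80 total_interest=$121.80
After 3 (deposit($200)): balance=$2321.80 total_interest=$121.80
After 4 (month_end (apply 3% monthly interest)): balance=$2391.45 total_interest=$191.45
After 5 (year_end (apply 5% annual interest)): balance=$2511.02 total_interest=$311.02
After 6 (withdraw($300)): balance=$2211.02 total_interest=$311.02
After 7 (deposit($100)): balance=$2311.02 total_interest=$311.02
After 8 (year_end (apply 5% annual interest)): balance=$2426.57 total_interest=$426.57
After 9 (deposit($1000)): balance=$3426.57 total_interest=$426.57
After 10 (month_end (apply 3% monthly interest)): balance=$3529.36 total_interest=$529.36
After 11 (deposit($1000)): balance=$4529.36 total_interest=$529.36
After 12 (month_end (apply 3% monthly interest)): balance=$4665.24 total_interest=$665.24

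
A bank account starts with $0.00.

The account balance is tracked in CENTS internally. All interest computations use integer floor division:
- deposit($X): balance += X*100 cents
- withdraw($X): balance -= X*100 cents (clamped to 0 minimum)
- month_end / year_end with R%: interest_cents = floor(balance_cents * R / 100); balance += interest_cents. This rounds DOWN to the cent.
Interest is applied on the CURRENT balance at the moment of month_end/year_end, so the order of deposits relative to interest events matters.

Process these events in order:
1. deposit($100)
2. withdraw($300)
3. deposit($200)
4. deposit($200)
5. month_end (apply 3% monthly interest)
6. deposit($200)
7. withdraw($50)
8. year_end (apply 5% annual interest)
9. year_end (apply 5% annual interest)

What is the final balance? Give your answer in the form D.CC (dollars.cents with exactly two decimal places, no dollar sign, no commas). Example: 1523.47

Answer: 619.60

Derivation:
After 1 (deposit($100)): balance=$100.00 total_interest=$0.00
After 2 (withdraw($300)): balance=$0.00 total_interest=$0.00
After 3 (deposit($200)): balance=$200.00 total_interest=$0.00
After 4 (deposit($200)): balance=$400.00 total_interest=$0.00
After 5 (month_end (apply 3% monthly interest)): balance=$412.00 total_interest=$12.00
After 6 (deposit($200)): balance=$612.00 total_interest=$12.00
After 7 (withdraw($50)): balance=$562.00 total_interest=$12.00
After 8 (year_end (apply 5% annual interest)): balance=$590.10 total_interest=$40.10
After 9 (year_end (apply 5% annual interest)): balance=$619.60 total_interest=$69.60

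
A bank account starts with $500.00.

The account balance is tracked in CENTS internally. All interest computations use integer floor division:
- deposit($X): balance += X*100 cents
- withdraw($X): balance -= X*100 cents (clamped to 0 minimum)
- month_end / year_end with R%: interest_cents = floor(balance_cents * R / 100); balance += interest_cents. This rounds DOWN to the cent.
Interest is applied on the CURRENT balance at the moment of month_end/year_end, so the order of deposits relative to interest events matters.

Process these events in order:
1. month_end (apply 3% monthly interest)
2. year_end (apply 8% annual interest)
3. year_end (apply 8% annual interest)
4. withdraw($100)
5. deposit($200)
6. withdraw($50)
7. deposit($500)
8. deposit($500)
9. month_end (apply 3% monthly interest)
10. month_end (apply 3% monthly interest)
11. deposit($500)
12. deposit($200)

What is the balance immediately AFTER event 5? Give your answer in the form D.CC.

After 1 (month_end (apply 3% monthly interest)): balance=$515.00 total_interest=$15.00
After 2 (year_end (apply 8% annual interest)): balance=$556.20 total_interest=$56.20
After 3 (year_end (apply 8% annual interest)): balance=$600.69 total_interest=$100.69
After 4 (withdraw($100)): balance=$500.69 total_interest=$100.69
After 5 (deposit($200)): balance=$700.69 total_interest=$100.69

Answer: 700.69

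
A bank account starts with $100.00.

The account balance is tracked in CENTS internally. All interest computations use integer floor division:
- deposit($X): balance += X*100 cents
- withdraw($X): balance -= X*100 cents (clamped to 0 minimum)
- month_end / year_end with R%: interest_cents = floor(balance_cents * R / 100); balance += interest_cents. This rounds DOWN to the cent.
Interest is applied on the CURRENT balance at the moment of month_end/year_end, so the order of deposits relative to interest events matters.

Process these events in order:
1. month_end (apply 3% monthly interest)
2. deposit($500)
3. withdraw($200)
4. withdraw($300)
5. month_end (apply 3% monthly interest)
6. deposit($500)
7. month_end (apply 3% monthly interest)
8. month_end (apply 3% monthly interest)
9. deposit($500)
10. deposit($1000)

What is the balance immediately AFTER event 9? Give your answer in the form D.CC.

After 1 (month_end (apply 3% monthly interest)): balance=$103.00 total_interest=$3.00
After 2 (deposit($500)): balance=$603.00 total_interest=$3.00
After 3 (withdraw($200)): balance=$403.00 total_interest=$3.00
After 4 (withdraw($300)): balance=$103.00 total_interest=$3.00
After 5 (month_end (apply 3% monthly interest)): balance=$106.09 total_interest=$6.09
After 6 (deposit($500)): balance=$606.09 total_interest=$6.09
After 7 (month_end (apply 3% monthly interest)): balance=$624.27 total_interest=$24.27
After 8 (month_end (apply 3% monthly interest)): balance=$642.99 total_interest=$42.99
After 9 (deposit($500)): balance=$1142.99 total_interest=$42.99

Answer: 1142.99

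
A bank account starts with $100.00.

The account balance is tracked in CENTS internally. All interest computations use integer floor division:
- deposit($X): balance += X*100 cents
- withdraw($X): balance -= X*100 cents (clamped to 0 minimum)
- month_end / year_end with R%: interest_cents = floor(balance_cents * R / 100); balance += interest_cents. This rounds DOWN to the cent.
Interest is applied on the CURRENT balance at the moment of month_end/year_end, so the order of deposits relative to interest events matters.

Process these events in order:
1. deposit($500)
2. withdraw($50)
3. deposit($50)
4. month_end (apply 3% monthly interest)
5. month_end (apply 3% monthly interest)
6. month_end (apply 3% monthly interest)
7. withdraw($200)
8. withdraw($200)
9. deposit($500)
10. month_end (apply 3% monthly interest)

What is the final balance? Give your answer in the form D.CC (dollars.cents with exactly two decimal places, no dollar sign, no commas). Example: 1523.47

After 1 (deposit($500)): balance=$600.00 total_interest=$0.00
After 2 (withdraw($50)): balance=$550.00 total_interest=$0.00
After 3 (deposit($50)): balance=$600.00 total_interest=$0.00
After 4 (month_end (apply 3% monthly interest)): balance=$618.00 total_interest=$18.00
After 5 (month_end (apply 3% monthly interest)): balance=$636.54 total_interest=$36.54
After 6 (month_end (apply 3% monthly interest)): balance=$655.63 total_interest=$55.63
After 7 (withdraw($200)): balance=$455.63 total_interest=$55.63
After 8 (withdraw($200)): balance=$255.63 total_interest=$55.63
After 9 (deposit($500)): balance=$755.63 total_interest=$55.63
After 10 (month_end (apply 3% monthly interest)): balance=$778.29 total_interest=$78.29

Answer: 778.29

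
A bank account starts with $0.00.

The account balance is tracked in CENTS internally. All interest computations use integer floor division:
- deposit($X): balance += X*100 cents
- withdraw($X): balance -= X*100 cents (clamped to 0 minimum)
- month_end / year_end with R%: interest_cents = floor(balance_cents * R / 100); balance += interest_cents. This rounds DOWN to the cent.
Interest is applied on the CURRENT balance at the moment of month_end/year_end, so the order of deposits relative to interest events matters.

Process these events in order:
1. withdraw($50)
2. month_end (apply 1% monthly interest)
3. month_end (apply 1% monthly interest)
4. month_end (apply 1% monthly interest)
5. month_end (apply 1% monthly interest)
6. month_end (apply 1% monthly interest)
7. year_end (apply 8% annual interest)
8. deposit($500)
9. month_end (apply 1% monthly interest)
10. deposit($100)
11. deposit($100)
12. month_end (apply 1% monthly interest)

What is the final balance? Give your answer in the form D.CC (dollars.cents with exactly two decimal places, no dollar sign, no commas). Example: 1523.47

After 1 (withdraw($50)): balance=$0.00 total_interest=$0.00
After 2 (month_end (apply 1% monthly interest)): balance=$0.00 total_interest=$0.00
After 3 (month_end (apply 1% monthly interest)): balance=$0.00 total_interest=$0.00
After 4 (month_end (apply 1% monthly interest)): balance=$0.00 total_interest=$0.00
After 5 (month_end (apply 1% monthly interest)): balance=$0.00 total_interest=$0.00
After 6 (month_end (apply 1% monthly interest)): balance=$0.00 total_interest=$0.00
After 7 (year_end (apply 8% annual interest)): balance=$0.00 total_interest=$0.00
After 8 (deposit($500)): balance=$500.00 total_interest=$0.00
After 9 (month_end (apply 1% monthly interest)): balance=$505.00 total_interest=$5.00
After 10 (deposit($100)): balance=$605.00 total_interest=$5.00
After 11 (deposit($100)): balance=$705.00 total_interest=$5.00
After 12 (month_end (apply 1% monthly interest)): balance=$712.05 total_interest=$12.05

Answer: 712.05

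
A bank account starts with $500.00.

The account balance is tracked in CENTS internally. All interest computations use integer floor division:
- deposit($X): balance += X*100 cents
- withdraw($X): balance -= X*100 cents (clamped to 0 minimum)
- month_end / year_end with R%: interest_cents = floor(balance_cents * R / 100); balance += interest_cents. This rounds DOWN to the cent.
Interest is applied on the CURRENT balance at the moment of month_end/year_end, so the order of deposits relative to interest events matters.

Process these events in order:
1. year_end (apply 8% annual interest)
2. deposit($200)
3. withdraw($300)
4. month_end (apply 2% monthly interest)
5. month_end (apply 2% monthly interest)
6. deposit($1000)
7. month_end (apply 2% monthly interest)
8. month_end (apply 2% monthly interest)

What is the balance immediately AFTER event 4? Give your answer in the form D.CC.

Answer: 448.80

Derivation:
After 1 (year_end (apply 8% annual interest)): balance=$540.00 total_interest=$40.00
After 2 (deposit($200)): balance=$740.00 total_interest=$40.00
After 3 (withdraw($300)): balance=$440.00 total_interest=$40.00
After 4 (month_end (apply 2% monthly interest)): balance=$448.80 total_interest=$48.80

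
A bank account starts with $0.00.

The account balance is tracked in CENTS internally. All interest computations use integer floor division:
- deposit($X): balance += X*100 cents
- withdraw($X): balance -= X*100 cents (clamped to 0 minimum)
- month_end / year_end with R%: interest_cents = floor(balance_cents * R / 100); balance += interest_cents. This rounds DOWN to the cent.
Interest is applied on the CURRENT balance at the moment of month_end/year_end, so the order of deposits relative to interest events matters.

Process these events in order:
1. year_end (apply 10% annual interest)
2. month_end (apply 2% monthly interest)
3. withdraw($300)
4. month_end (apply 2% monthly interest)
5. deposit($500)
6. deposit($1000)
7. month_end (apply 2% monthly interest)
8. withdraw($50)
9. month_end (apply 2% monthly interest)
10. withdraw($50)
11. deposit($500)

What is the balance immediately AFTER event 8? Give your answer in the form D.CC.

After 1 (year_end (apply 10% annual interest)): balance=$0.00 total_interest=$0.00
After 2 (month_end (apply 2% monthly interest)): balance=$0.00 total_interest=$0.00
After 3 (withdraw($300)): balance=$0.00 total_interest=$0.00
After 4 (month_end (apply 2% monthly interest)): balance=$0.00 total_interest=$0.00
After 5 (deposit($500)): balance=$500.00 total_interest=$0.00
After 6 (deposit($1000)): balance=$1500.00 total_interest=$0.00
After 7 (month_end (apply 2% monthly interest)): balance=$1530.00 total_interest=$30.00
After 8 (withdraw($50)): balance=$1480.00 total_interest=$30.00

Answer: 1480.00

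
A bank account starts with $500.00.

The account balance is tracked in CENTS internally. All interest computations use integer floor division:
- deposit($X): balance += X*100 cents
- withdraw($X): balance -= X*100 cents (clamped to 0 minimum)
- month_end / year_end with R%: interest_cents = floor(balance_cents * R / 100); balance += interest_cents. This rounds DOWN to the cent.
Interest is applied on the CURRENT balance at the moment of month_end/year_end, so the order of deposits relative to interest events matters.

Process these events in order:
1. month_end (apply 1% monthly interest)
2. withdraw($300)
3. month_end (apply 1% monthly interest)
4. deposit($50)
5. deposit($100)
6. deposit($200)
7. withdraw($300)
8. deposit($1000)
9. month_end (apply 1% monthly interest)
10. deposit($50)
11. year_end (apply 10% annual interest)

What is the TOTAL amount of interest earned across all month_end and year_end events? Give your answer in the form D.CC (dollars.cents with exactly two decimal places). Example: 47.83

Answer: 151.58

Derivation:
After 1 (month_end (apply 1% monthly interest)): balance=$505.00 total_interest=$5.00
After 2 (withdraw($300)): balance=$205.00 total_interest=$5.00
After 3 (month_end (apply 1% monthly interest)): balance=$207.05 total_interest=$7.05
After 4 (deposit($50)): balance=$257.05 total_interest=$7.05
After 5 (deposit($100)): balance=$357.05 total_interest=$7.05
After 6 (deposit($200)): balance=$557.05 total_interest=$7.05
After 7 (withdraw($300)): balance=$257.05 total_interest=$7.05
After 8 (deposit($1000)): balance=$1257.05 total_interest=$7.05
After 9 (month_end (apply 1% monthly interest)): balance=$1269.62 total_interest=$19.62
After 10 (deposit($50)): balance=$1319.62 total_interest=$19.62
After 11 (year_end (apply 10% annual interest)): balance=$1451.58 total_interest=$151.58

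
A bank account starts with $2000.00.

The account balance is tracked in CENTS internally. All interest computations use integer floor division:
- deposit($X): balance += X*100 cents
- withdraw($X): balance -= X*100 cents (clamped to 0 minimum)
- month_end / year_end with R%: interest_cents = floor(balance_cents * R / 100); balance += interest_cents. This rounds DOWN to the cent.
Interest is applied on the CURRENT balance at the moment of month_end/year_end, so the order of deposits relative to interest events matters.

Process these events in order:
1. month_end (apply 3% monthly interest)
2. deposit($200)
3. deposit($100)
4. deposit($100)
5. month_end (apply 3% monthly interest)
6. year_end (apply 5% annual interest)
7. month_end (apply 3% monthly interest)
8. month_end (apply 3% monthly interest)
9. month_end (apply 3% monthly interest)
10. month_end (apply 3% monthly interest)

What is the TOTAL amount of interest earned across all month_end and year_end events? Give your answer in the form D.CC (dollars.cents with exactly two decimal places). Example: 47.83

Answer: 594.38

Derivation:
After 1 (month_end (apply 3% monthly interest)): balance=$2060.00 total_interest=$60.00
After 2 (deposit($200)): balance=$2260.00 total_interest=$60.00
After 3 (deposit($100)): balance=$2360.00 total_interest=$60.00
After 4 (deposit($100)): balance=$2460.00 total_interest=$60.00
After 5 (month_end (apply 3% monthly interest)): balance=$2533.80 total_interest=$133.80
After 6 (year_end (apply 5% annual interest)): balance=$2660.49 total_interest=$260.49
After 7 (month_end (apply 3% monthly interest)): balance=$2740.30 total_interest=$340.30
After 8 (month_end (apply 3% monthly interest)): balance=$2822.50 total_interest=$422.50
After 9 (month_end (apply 3% monthly interest)): balance=$2907.17 total_interest=$507.17
After 10 (month_end (apply 3% monthly interest)): balance=$2994.38 total_interest=$594.38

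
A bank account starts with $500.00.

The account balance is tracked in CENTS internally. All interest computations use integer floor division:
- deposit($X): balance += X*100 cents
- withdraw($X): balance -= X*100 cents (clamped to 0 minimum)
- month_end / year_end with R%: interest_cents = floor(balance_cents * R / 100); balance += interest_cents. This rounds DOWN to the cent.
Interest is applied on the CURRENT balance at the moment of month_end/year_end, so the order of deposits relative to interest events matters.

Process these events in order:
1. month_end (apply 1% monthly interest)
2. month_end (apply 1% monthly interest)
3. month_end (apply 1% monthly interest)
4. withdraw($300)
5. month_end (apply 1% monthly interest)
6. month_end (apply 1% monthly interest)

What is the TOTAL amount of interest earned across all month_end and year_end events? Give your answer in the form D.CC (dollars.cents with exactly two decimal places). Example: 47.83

After 1 (month_end (apply 1% monthly interest)): balance=$505.00 total_interest=$5.00
After 2 (month_end (apply 1% monthly interest)): balance=$510.05 total_interest=$10.05
After 3 (month_end (apply 1% monthly interest)): balance=$515.15 total_interest=$15.15
After 4 (withdraw($300)): balance=$215.15 total_interest=$15.15
After 5 (month_end (apply 1% monthly interest)): balance=$217.30 total_interest=$17.30
After 6 (month_end (apply 1% monthly interest)): balance=$219.47 total_interest=$19.47

Answer: 19.47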